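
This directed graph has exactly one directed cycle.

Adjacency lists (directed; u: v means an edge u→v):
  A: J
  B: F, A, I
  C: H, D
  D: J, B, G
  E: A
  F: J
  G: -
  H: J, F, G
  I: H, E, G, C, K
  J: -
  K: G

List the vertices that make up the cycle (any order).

DFS with gray/black marking from B:
B gray
  F gray
    J gray
    J black
  F black
  A gray
    A→J: J black — skip
  A black
  I gray
    H gray
      H→J: J black — skip
      H→F: F black — skip
      G gray
      G black
    H black
    E gray
      E→A: A black — skip
    E black
    I→G: G black — skip
    C gray
      C→H: H black — skip
      D gray
        D→J: J black — skip
        D→B: B is gray → back edge
Back edge closes the cycle B → I → C → D → B; its vertices are {B, C, D, I}.

B, C, D, I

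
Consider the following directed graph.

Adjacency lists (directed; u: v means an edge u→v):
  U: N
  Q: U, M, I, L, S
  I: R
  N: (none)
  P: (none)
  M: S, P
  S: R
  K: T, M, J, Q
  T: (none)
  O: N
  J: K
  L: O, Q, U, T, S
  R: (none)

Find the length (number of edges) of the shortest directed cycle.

For each vertex v, BFS finds the shortest path from v back to v.
The shortest such closed walk is K → J → K, length 2.

2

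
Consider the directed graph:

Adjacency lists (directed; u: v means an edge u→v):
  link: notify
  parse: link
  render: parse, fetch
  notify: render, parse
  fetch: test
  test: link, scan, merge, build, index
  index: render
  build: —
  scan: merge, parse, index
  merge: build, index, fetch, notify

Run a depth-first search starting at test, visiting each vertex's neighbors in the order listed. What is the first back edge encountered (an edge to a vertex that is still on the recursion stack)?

parse->link

DFS from test (visiting each vertex's neighbors in the order listed); mark gray on enter, black on exit:
test gray
  link gray
    notify gray
      render gray
        parse gray
          parse→link: link is gray → back edge
First back edge: parse → link.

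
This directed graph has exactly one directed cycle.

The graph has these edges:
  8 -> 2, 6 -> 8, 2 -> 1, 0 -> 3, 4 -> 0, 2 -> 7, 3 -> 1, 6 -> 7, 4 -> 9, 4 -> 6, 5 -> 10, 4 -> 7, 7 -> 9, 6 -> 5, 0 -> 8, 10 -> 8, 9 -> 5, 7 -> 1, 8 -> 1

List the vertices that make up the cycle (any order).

2, 5, 7, 8, 9, 10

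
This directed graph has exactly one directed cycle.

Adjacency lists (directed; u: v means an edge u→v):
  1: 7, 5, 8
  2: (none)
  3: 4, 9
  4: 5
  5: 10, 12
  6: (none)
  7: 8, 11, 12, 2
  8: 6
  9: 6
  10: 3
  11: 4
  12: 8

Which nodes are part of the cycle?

3, 4, 5, 10

DFS with gray/black marking from 5:
5 gray
  10 gray
    3 gray
      4 gray
        4→5: 5 is gray → back edge
Back edge closes the cycle 5 → 10 → 3 → 4 → 5; its vertices are {3, 4, 5, 10}.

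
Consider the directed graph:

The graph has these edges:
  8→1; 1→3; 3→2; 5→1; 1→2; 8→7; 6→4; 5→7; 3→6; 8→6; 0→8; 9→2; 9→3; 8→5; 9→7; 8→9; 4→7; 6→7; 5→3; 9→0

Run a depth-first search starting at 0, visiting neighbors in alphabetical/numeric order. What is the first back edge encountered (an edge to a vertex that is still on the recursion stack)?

9→0

DFS from 0 (visiting neighbors in alphabetical/numeric order); mark gray on enter, black on exit:
0 gray
  8 gray
    1 gray
      2 gray
      2 black
      3 gray
        3→2: 2 black — skip
        6 gray
          4 gray
            7 gray
            7 black
          4 black
          6→7: 7 black — skip
        6 black
      3 black
    1 black
    5 gray
      5→1: 1 black — skip
      5→3: 3 black — skip
      5→7: 7 black — skip
    5 black
    8→6: 6 black — skip
    8→7: 7 black — skip
    9 gray
      9→0: 0 is gray → back edge
First back edge: 9 → 0.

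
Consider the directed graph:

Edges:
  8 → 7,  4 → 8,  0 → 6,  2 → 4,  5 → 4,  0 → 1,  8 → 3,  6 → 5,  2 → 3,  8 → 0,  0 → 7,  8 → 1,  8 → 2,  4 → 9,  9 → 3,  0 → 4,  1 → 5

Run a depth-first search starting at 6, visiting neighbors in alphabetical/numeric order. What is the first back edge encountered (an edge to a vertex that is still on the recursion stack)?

1->5

DFS from 6 (visiting neighbors in alphabetical/numeric order); mark gray on enter, black on exit:
6 gray
  5 gray
    4 gray
      8 gray
        0 gray
          1 gray
            1→5: 5 is gray → back edge
First back edge: 1 → 5.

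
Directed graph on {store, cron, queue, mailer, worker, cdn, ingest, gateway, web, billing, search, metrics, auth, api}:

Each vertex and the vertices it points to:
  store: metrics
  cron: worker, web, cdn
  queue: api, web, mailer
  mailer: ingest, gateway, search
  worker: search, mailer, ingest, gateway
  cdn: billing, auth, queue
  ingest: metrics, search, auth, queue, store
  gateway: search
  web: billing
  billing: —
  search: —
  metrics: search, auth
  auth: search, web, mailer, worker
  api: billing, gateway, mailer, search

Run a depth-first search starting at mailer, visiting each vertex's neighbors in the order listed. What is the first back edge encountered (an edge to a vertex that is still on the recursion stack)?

DFS from mailer (visiting each vertex's neighbors in the order listed); mark gray on enter, black on exit:
mailer gray
  ingest gray
    metrics gray
      search gray
      search black
      auth gray
        auth→search: search black — skip
        web gray
          billing gray
          billing black
        web black
        auth→mailer: mailer is gray → back edge
First back edge: auth → mailer.

auth→mailer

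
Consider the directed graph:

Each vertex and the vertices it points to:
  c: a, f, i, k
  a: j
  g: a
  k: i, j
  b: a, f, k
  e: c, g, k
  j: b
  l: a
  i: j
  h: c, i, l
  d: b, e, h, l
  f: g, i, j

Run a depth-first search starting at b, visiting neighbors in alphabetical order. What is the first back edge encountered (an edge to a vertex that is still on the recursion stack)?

DFS from b (visiting neighbors in alphabetical order); mark gray on enter, black on exit:
b gray
  a gray
    j gray
      j→b: b is gray → back edge
First back edge: j → b.

j->b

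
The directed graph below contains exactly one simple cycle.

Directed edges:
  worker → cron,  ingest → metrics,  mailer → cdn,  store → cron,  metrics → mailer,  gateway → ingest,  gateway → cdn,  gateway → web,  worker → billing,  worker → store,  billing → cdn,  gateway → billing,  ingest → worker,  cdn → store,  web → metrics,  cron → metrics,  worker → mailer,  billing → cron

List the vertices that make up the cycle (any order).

DFS with gray/black marking from mailer:
mailer gray
  cdn gray
    store gray
      cron gray
        metrics gray
          metrics→mailer: mailer is gray → back edge
Back edge closes the cycle mailer → cdn → store → cron → metrics → mailer; its vertices are {cdn, cron, store, mailer, metrics}.

cdn, cron, store, mailer, metrics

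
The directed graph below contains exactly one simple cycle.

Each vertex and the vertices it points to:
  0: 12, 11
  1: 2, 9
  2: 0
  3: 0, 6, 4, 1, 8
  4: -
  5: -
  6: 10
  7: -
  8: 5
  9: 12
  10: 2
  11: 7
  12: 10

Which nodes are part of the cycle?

0, 2, 10, 12

DFS with gray/black marking from 2:
2 gray
  0 gray
    12 gray
      10 gray
        10→2: 2 is gray → back edge
Back edge closes the cycle 2 → 0 → 12 → 10 → 2; its vertices are {0, 2, 10, 12}.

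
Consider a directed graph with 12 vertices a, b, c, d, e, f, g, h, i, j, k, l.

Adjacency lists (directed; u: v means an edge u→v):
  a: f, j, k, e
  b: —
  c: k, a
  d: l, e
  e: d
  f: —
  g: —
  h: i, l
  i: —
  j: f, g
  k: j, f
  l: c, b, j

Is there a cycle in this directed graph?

Yes

DFS with white/gray/black marking, starting from d:
d gray
  l gray
    c gray
      k gray
        j gray
          f gray
          f black
          g gray
          g black
        j black
        k→f: f black — skip
      k black
      a gray
        a→f: f black — skip
        a→j: j black — skip
        a→k: k black — skip
        e gray
          e→d: d is gray → back edge
Back edge found, so a cycle exists: d → l → c → a → e → d.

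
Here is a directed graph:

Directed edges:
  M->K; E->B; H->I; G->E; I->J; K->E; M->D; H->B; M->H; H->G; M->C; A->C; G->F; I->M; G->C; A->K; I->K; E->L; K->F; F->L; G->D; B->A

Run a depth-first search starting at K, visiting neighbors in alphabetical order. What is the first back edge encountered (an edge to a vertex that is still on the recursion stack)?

A→K

DFS from K (visiting neighbors in alphabetical order); mark gray on enter, black on exit:
K gray
  E gray
    B gray
      A gray
        C gray
        C black
        A→K: K is gray → back edge
First back edge: A → K.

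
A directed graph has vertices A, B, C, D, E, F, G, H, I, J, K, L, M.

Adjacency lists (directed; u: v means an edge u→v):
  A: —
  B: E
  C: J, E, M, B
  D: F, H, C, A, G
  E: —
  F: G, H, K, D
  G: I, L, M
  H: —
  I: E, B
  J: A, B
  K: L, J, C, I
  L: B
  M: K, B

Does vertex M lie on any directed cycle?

M is on a cycle iff M can reach itself via ≥1 edge.
M → K → C → M — yes.

Yes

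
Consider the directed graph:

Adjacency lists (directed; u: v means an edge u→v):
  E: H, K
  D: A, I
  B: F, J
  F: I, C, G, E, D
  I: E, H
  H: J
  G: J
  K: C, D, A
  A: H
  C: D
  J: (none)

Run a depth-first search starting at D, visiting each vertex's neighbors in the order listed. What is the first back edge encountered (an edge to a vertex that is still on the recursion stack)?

DFS from D (visiting each vertex's neighbors in the order listed); mark gray on enter, black on exit:
D gray
  A gray
    H gray
      J gray
      J black
    H black
  A black
  I gray
    E gray
      E→H: H black — skip
      K gray
        C gray
          C→D: D is gray → back edge
First back edge: C → D.

C->D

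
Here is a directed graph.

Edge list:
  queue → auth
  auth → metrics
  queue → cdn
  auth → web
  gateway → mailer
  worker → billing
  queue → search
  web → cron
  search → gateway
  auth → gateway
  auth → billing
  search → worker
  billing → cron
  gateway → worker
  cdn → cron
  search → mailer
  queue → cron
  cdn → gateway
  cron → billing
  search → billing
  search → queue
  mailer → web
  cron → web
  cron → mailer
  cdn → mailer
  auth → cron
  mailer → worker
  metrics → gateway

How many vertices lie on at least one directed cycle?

A vertex is on a directed cycle iff it belongs to a strongly connected component of size ≥ 2 (or has a self-loop).
The vertices on cycles are {web, cron, queue, mailer, search, worker, billing} — 7 in total.

7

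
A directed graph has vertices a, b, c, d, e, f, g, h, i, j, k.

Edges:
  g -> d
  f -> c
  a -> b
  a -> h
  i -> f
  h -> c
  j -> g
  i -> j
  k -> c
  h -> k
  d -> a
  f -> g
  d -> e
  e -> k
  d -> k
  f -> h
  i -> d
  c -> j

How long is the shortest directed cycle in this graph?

For each vertex v, BFS finds the shortest path from v back to v.
The shortest such closed walk is g → d → k → c → j → g, length 5.

5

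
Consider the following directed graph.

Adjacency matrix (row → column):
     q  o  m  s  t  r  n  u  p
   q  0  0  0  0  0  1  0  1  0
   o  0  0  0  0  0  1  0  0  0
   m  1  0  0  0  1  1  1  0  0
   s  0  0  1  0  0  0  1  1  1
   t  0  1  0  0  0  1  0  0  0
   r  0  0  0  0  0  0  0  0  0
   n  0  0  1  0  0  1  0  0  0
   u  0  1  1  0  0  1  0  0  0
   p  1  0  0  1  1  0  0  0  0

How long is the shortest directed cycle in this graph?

2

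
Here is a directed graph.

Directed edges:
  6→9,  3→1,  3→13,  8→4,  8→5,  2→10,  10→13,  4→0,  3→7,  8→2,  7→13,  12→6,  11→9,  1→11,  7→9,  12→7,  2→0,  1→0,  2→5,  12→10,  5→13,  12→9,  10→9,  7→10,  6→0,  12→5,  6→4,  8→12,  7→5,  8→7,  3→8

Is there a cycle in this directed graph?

DFS with white/gray/black marking, starting from 1:
1 gray
  0 gray
  0 black
  11 gray
    9 gray
    9 black
  11 black
1 black
2 gray
  5 gray
    13 gray
    13 black
  5 black
  2→0: 0 black — skip
  10 gray
    10→9: 9 black — skip
    10→13: 13 black — skip
  10 black
2 black
3 gray
  7 gray
    7→10: 10 black — skip
    7→5: 5 black — skip
    7→13: 13 black — skip
    7→9: 9 black — skip
  7 black
  8 gray
    8→7: 7 black — skip
    8→2: 2 black — skip
    12 gray
      6 gray
        6→0: 0 black — skip
        4 gray
          4→0: 0 black — skip
        4 black
        6→9: 9 black — skip
      6 black
      12→5: 5 black — skip
      12→7: 7 black — skip
      12→9: 9 black — skip
      12→10: 10 black — skip
    12 black
    8→4: 4 black — skip
    8→5: 5 black — skip
  8 black
  3→13: 13 black — skip
  3→1: 1 black — skip
3 black
Every edge goes to a white or black vertex — no back edge, so the graph is acyclic.

No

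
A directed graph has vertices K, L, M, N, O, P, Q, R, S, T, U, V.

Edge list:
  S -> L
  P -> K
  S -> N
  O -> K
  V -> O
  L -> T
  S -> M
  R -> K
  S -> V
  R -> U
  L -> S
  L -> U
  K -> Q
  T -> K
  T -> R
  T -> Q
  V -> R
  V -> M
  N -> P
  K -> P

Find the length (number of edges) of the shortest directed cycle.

2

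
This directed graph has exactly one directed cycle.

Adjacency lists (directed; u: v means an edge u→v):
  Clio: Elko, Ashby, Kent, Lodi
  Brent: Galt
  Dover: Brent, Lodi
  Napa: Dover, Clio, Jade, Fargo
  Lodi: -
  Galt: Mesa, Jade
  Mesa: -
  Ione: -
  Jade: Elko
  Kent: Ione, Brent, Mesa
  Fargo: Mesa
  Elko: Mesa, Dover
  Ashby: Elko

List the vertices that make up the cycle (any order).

DFS with gray/black marking from Dover:
Dover gray
  Brent gray
    Galt gray
      Mesa gray
      Mesa black
      Jade gray
        Elko gray
          Elko→Mesa: Mesa black — skip
          Elko→Dover: Dover is gray → back edge
Back edge closes the cycle Dover → Brent → Galt → Jade → Elko → Dover; its vertices are {Elko, Galt, Jade, Brent, Dover}.

Elko, Galt, Jade, Brent, Dover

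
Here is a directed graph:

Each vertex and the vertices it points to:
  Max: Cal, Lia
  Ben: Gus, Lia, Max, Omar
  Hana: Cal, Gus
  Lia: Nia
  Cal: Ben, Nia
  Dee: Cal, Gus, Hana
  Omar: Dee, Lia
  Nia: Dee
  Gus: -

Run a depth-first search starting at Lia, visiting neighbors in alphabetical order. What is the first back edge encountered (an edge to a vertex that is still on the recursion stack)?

DFS from Lia (visiting neighbors in alphabetical order); mark gray on enter, black on exit:
Lia gray
  Nia gray
    Dee gray
      Cal gray
        Ben gray
          Gus gray
          Gus black
          Ben→Lia: Lia is gray → back edge
First back edge: Ben → Lia.

Ben→Lia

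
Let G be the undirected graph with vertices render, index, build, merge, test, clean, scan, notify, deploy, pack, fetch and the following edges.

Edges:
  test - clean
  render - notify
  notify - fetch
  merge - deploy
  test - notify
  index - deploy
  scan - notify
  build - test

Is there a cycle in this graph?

No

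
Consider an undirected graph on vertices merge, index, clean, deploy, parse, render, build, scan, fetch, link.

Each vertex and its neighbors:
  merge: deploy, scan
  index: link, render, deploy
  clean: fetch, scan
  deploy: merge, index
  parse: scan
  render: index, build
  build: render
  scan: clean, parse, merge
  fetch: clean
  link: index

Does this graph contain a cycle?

No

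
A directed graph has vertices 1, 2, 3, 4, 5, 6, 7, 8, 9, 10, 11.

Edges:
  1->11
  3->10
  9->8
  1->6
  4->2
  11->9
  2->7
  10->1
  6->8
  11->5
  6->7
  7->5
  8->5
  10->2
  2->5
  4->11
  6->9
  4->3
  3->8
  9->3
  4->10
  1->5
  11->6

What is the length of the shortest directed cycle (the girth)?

For each vertex v, BFS finds the shortest path from v back to v.
The shortest such closed walk is 11 → 9 → 3 → 10 → 1 → 11, length 5.

5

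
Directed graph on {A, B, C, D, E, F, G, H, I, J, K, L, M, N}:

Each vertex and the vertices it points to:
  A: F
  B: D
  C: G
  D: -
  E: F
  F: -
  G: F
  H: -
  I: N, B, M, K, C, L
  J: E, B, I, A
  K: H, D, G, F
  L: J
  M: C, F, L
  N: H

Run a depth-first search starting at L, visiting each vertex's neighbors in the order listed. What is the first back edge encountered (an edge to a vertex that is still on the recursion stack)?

M→L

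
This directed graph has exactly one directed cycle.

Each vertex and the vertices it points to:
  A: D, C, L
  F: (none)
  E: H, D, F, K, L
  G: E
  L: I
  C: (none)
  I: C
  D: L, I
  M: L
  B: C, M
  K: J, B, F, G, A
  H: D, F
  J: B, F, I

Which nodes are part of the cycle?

E, G, K

DFS with gray/black marking from E:
E gray
  H gray
    D gray
      L gray
        I gray
          C gray
          C black
        I black
      L black
      D→I: I black — skip
    D black
    F gray
    F black
  H black
  E→D: D black — skip
  E→F: F black — skip
  K gray
    J gray
      B gray
        B→C: C black — skip
        M gray
          M→L: L black — skip
        M black
      B black
      J→F: F black — skip
      J→I: I black — skip
    J black
    K→B: B black — skip
    K→F: F black — skip
    G gray
      G→E: E is gray → back edge
Back edge closes the cycle E → K → G → E; its vertices are {E, G, K}.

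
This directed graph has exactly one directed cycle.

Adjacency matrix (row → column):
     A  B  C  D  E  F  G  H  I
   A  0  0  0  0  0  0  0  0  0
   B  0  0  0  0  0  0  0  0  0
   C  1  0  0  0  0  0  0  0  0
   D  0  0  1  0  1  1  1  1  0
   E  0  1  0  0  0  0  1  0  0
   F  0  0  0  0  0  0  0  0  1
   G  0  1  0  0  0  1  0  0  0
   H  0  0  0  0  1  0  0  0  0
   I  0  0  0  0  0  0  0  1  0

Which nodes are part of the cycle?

E, F, G, H, I

DFS with gray/black marking from G:
G gray
  B gray
  B black
  F gray
    I gray
      H gray
        E gray
          E→G: G is gray → back edge
Back edge closes the cycle G → F → I → H → E → G; its vertices are {E, F, G, H, I}.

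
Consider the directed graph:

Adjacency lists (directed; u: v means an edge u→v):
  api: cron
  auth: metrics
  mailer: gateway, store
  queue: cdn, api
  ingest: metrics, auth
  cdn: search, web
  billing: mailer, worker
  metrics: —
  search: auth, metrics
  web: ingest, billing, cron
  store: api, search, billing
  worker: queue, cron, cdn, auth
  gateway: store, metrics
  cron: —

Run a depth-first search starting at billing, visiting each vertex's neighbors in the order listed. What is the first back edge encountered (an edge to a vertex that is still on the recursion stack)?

store->billing

DFS from billing (visiting each vertex's neighbors in the order listed); mark gray on enter, black on exit:
billing gray
  mailer gray
    gateway gray
      store gray
        api gray
          cron gray
          cron black
        api black
        search gray
          auth gray
            metrics gray
            metrics black
          auth black
          search→metrics: metrics black — skip
        search black
        store→billing: billing is gray → back edge
First back edge: store → billing.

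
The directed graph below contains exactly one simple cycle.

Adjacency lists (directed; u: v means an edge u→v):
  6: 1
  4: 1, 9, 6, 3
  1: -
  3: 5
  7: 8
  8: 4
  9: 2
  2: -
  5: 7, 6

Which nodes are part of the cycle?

3, 4, 5, 7, 8

DFS with gray/black marking from 4:
4 gray
  1 gray
  1 black
  9 gray
    2 gray
    2 black
  9 black
  6 gray
    6→1: 1 black — skip
  6 black
  3 gray
    5 gray
      7 gray
        8 gray
          8→4: 4 is gray → back edge
Back edge closes the cycle 4 → 3 → 5 → 7 → 8 → 4; its vertices are {3, 4, 5, 7, 8}.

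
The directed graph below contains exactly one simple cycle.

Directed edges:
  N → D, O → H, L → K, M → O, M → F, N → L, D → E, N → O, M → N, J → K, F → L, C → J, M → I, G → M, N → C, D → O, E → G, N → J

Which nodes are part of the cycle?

D, E, G, M, N

DFS with gray/black marking from M:
M gray
  O gray
    H gray
    H black
  O black
  I gray
  I black
  F gray
    L gray
      K gray
      K black
    L black
  F black
  N gray
    J gray
      J→K: K black — skip
    J black
    C gray
      C→J: J black — skip
    C black
    D gray
      E gray
        G gray
          G→M: M is gray → back edge
Back edge closes the cycle M → N → D → E → G → M; its vertices are {D, E, G, M, N}.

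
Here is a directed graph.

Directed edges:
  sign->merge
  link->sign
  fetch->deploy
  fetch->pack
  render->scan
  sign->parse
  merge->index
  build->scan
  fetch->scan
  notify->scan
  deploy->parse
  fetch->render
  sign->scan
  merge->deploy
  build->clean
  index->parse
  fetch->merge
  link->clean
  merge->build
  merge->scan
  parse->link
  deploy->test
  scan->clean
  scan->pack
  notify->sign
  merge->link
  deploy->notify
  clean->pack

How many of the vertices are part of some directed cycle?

7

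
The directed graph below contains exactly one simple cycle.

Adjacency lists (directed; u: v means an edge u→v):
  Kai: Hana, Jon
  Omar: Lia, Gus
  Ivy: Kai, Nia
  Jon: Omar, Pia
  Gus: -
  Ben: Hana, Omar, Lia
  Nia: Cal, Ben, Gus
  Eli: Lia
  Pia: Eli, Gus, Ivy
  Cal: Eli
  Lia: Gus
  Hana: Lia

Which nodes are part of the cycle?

DFS with gray/black marking from Ivy:
Ivy gray
  Kai gray
    Hana gray
      Lia gray
        Gus gray
        Gus black
      Lia black
    Hana black
    Jon gray
      Omar gray
        Omar→Lia: Lia black — skip
        Omar→Gus: Gus black — skip
      Omar black
      Pia gray
        Eli gray
          Eli→Lia: Lia black — skip
        Eli black
        Pia→Gus: Gus black — skip
        Pia→Ivy: Ivy is gray → back edge
Back edge closes the cycle Ivy → Kai → Jon → Pia → Ivy; its vertices are {Ivy, Jon, Kai, Pia}.

Ivy, Jon, Kai, Pia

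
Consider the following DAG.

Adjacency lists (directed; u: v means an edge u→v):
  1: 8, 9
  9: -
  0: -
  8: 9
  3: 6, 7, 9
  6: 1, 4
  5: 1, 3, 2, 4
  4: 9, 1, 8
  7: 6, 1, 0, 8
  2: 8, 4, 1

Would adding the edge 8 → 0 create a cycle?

No

Adding 8→0 creates a cycle iff 0 can already reach 8.
Explore from 0: no path reaches 8. The graph stays acyclic.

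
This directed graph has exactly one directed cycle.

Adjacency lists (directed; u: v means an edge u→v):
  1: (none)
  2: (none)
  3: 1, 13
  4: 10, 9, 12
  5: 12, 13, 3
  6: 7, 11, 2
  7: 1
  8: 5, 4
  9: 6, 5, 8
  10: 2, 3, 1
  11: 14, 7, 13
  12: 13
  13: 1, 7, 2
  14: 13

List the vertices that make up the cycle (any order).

4, 8, 9

DFS with gray/black marking from 4:
4 gray
  10 gray
    2 gray
    2 black
    3 gray
      1 gray
      1 black
      13 gray
        13→1: 1 black — skip
        7 gray
          7→1: 1 black — skip
        7 black
        13→2: 2 black — skip
      13 black
    3 black
    10→1: 1 black — skip
  10 black
  9 gray
    6 gray
      6→7: 7 black — skip
      11 gray
        14 gray
          14→13: 13 black — skip
        14 black
        11→7: 7 black — skip
        11→13: 13 black — skip
      11 black
      6→2: 2 black — skip
    6 black
    5 gray
      12 gray
        12→13: 13 black — skip
      12 black
      5→13: 13 black — skip
      5→3: 3 black — skip
    5 black
    8 gray
      8→5: 5 black — skip
      8→4: 4 is gray → back edge
Back edge closes the cycle 4 → 9 → 8 → 4; its vertices are {4, 8, 9}.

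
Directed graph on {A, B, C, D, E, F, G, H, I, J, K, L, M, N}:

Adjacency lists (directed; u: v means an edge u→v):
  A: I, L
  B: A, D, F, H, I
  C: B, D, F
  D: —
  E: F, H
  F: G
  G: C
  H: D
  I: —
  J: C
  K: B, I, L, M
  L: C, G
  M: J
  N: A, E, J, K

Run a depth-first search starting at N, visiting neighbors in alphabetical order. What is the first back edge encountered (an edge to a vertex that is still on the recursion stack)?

B→A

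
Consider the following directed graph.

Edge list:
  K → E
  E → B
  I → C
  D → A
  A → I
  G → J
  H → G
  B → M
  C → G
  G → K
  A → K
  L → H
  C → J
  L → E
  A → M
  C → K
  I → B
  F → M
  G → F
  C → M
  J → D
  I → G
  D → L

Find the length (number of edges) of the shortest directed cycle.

For each vertex v, BFS finds the shortest path from v back to v.
The shortest such closed walk is D → L → H → G → J → D, length 5.

5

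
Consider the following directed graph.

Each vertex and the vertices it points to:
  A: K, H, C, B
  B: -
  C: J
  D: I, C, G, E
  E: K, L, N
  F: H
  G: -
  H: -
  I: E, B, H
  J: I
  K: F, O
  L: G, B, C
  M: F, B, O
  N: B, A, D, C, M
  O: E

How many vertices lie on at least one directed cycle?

11

A vertex is on a directed cycle iff it belongs to a strongly connected component of size ≥ 2 (or has a self-loop).
The vertices on cycles are {A, C, D, E, I, J, K, L, M, N, O} — 11 in total.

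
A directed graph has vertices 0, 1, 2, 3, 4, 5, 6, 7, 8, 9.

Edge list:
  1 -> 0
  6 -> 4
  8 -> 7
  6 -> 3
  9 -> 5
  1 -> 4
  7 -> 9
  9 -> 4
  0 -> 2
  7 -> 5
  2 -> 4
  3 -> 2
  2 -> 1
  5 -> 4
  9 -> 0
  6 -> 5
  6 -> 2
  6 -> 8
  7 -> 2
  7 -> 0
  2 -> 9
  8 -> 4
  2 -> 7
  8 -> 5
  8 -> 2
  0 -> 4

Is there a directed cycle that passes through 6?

No

6 lies on a cycle iff there is a path from 6 back to itself.
Exploring from 6, it never reaches itself; equivalently, its strongly connected component is a singleton.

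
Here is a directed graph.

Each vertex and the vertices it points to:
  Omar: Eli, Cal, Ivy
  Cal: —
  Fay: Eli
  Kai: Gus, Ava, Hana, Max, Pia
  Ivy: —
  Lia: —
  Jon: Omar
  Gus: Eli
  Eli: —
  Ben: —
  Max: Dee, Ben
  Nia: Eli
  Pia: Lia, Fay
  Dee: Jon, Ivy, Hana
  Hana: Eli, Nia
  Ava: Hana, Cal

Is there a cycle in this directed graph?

No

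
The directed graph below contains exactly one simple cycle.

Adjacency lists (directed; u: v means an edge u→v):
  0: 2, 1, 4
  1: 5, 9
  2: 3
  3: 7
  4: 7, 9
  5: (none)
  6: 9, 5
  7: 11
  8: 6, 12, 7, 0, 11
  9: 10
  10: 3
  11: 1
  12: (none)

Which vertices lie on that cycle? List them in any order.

1, 3, 7, 9, 10, 11

DFS with gray/black marking from 1:
1 gray
  5 gray
  5 black
  9 gray
    10 gray
      3 gray
        7 gray
          11 gray
            11→1: 1 is gray → back edge
Back edge closes the cycle 1 → 9 → 10 → 3 → 7 → 11 → 1; its vertices are {1, 3, 7, 9, 10, 11}.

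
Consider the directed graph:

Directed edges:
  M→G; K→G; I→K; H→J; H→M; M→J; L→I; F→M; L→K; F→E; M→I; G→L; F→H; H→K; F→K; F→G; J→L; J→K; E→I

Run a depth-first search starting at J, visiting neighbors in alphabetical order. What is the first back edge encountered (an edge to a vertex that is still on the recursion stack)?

I→K

DFS from J (visiting neighbors in alphabetical order); mark gray on enter, black on exit:
J gray
  K gray
    G gray
      L gray
        I gray
          I→K: K is gray → back edge
First back edge: I → K.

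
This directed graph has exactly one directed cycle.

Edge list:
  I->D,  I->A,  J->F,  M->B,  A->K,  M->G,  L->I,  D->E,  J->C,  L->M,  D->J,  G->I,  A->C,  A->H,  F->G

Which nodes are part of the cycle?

DFS with gray/black marking from I:
I gray
  A gray
    K gray
    K black
    C gray
    C black
    H gray
    H black
  A black
  D gray
    J gray
      F gray
        G gray
          G→I: I is gray → back edge
Back edge closes the cycle I → D → J → F → G → I; its vertices are {D, F, G, I, J}.

D, F, G, I, J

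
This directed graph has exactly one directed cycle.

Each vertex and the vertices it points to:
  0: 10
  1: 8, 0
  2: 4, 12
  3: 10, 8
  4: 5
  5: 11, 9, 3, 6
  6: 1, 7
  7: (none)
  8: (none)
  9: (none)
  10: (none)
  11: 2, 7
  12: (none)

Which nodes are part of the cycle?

2, 4, 5, 11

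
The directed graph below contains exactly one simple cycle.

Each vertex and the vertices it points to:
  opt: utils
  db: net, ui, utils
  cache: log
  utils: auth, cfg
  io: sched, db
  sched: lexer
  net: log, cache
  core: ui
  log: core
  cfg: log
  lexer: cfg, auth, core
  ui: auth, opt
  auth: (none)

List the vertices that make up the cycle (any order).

ui, cfg, log, opt, core, utils

DFS with gray/black marking from ui:
ui gray
  auth gray
  auth black
  opt gray
    utils gray
      utils→auth: auth black — skip
      cfg gray
        log gray
          core gray
            core→ui: ui is gray → back edge
Back edge closes the cycle ui → opt → utils → cfg → log → core → ui; its vertices are {ui, cfg, log, opt, core, utils}.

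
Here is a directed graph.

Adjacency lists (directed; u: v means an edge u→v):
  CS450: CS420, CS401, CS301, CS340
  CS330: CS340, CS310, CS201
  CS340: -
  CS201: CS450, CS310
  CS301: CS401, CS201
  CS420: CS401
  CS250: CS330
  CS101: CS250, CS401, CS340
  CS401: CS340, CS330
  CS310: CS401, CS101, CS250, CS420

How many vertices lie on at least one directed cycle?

A vertex is on a directed cycle iff it belongs to a strongly connected component of size ≥ 2 (or has a self-loop).
The vertices on cycles are {CS101, CS201, CS250, CS301, CS310, CS330, CS401, CS420, CS450} — 9 in total.

9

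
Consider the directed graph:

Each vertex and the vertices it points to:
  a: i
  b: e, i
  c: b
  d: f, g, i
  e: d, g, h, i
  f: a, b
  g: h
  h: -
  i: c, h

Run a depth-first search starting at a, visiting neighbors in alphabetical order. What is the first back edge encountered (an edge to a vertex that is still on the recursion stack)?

f->a

DFS from a (visiting neighbors in alphabetical order); mark gray on enter, black on exit:
a gray
  i gray
    c gray
      b gray
        e gray
          d gray
            f gray
              f→a: a is gray → back edge
First back edge: f → a.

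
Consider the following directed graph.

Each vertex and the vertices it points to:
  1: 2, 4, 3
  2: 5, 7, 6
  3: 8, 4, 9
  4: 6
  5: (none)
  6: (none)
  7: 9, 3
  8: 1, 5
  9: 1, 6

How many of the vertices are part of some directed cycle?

A vertex is on a directed cycle iff it belongs to a strongly connected component of size ≥ 2 (or has a self-loop).
The vertices on cycles are {1, 2, 3, 7, 8, 9} — 6 in total.

6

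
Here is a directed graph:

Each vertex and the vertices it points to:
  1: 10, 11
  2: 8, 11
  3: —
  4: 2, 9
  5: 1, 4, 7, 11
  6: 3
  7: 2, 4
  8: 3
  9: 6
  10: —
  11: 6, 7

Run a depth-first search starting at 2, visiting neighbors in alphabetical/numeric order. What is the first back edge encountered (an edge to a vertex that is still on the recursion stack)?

7->2

DFS from 2 (visiting neighbors in alphabetical/numeric order); mark gray on enter, black on exit:
2 gray
  8 gray
    3 gray
    3 black
  8 black
  11 gray
    6 gray
      6→3: 3 black — skip
    6 black
    7 gray
      7→2: 2 is gray → back edge
First back edge: 7 → 2.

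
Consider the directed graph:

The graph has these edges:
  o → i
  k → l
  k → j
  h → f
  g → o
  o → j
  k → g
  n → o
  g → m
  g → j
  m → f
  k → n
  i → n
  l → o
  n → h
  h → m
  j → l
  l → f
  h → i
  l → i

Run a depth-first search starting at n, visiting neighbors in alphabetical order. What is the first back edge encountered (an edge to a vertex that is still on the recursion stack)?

i->n

DFS from n (visiting neighbors in alphabetical order); mark gray on enter, black on exit:
n gray
  h gray
    f gray
    f black
    i gray
      i→n: n is gray → back edge
First back edge: i → n.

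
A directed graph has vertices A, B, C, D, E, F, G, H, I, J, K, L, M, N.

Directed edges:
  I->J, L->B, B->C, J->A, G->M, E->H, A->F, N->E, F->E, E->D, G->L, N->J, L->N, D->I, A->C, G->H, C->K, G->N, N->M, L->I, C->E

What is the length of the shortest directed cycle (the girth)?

6

For each vertex v, BFS finds the shortest path from v back to v.
The shortest such closed walk is J → A → F → E → D → I → J, length 6.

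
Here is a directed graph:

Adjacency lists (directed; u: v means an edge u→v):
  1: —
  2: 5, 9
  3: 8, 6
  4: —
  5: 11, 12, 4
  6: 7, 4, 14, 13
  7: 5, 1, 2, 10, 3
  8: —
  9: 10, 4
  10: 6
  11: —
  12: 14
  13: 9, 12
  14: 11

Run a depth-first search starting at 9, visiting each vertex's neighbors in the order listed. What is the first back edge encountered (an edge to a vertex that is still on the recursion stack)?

DFS from 9 (visiting each vertex's neighbors in the order listed); mark gray on enter, black on exit:
9 gray
  10 gray
    6 gray
      7 gray
        5 gray
          11 gray
          11 black
          12 gray
            14 gray
              14→11: 11 black — skip
            14 black
          12 black
          4 gray
          4 black
        5 black
        1 gray
        1 black
        2 gray
          2→5: 5 black — skip
          2→9: 9 is gray → back edge
First back edge: 2 → 9.

2->9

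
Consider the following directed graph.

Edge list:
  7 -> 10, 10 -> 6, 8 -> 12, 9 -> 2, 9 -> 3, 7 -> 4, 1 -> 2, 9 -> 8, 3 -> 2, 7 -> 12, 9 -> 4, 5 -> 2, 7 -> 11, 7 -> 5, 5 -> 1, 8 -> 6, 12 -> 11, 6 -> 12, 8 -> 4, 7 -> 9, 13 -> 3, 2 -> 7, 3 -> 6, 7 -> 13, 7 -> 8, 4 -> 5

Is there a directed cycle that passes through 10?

No

10 lies on a cycle iff there is a path from 10 back to itself.
Exploring from 10, it never reaches itself; equivalently, its strongly connected component is a singleton.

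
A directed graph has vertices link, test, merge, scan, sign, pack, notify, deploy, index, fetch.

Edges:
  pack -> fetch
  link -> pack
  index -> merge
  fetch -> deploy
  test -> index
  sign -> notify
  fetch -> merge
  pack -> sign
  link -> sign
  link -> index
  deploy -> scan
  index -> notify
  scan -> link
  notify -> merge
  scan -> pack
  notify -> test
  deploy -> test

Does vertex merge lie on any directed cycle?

merge lies on a cycle iff there is a path from merge back to itself.
Exploring from merge, it never reaches itself; equivalently, its strongly connected component is a singleton.

No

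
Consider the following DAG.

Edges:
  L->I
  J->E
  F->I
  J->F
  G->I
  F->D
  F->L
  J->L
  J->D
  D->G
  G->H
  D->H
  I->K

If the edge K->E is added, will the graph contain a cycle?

Adding K→E creates a cycle iff E can already reach K.
Explore from E: no path reaches K. The graph stays acyclic.

No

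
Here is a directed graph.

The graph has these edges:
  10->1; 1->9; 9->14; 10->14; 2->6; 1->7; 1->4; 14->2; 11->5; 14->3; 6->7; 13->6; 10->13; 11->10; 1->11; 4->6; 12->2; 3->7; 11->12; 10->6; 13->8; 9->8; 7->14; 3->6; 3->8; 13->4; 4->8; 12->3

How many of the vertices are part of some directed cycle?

8

A vertex is on a directed cycle iff it belongs to a strongly connected component of size ≥ 2 (or has a self-loop).
The vertices on cycles are {1, 2, 3, 6, 7, 10, 11, 14} — 8 in total.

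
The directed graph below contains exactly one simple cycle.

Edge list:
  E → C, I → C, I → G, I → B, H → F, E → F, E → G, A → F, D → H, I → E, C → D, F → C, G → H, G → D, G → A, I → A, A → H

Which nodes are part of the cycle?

DFS with gray/black marking from C:
C gray
  D gray
    H gray
      F gray
        F→C: C is gray → back edge
Back edge closes the cycle C → D → H → F → C; its vertices are {C, D, F, H}.

C, D, F, H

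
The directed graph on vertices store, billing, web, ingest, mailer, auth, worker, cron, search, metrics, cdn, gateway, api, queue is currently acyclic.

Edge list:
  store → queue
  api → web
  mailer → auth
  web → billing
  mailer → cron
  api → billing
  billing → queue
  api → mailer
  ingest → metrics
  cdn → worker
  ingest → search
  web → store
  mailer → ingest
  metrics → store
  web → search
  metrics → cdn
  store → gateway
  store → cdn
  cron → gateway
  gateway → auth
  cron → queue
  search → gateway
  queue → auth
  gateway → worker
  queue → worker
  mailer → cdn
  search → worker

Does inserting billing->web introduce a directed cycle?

Yes

Adding billing→web creates a cycle iff web can already reach billing.
Path from web: web → billing.
So web → … → billing → web is a cycle.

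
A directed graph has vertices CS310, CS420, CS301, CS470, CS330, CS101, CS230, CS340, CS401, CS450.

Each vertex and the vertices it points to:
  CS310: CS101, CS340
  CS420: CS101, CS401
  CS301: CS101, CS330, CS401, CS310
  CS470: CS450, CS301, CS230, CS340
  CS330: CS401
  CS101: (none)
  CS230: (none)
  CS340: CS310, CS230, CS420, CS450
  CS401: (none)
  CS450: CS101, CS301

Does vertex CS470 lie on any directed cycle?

No

CS470 lies on a cycle iff there is a path from CS470 back to itself.
Exploring from CS470, it never reaches itself; equivalently, its strongly connected component is a singleton.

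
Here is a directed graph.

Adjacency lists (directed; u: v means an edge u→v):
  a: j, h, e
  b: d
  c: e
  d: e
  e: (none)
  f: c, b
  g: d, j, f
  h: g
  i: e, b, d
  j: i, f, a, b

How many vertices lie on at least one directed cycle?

4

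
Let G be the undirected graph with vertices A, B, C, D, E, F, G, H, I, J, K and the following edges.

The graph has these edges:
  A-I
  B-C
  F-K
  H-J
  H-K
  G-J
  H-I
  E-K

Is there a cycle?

DFS, tracking each vertex's parent; an edge to a visited non-parent vertex closes a cycle.
Start from C:
visit C (parent –)
  visit B (parent C)
    B–C: parent, skip
visit A (parent –)
  visit I (parent A)
    I–A: parent, skip
    visit H (parent I)
      H–I: parent, skip
      visit J (parent H)
        visit G (parent J)
          G–J: parent, skip
        J–H: parent, skip
      visit K (parent H)
        visit F (parent K)
          F–K: parent, skip
        visit E (parent K)
          E–K: parent, skip
        K–H: parent, skip
visit D (parent –)
No non-parent visited neighbor found — the graph is a forest.

No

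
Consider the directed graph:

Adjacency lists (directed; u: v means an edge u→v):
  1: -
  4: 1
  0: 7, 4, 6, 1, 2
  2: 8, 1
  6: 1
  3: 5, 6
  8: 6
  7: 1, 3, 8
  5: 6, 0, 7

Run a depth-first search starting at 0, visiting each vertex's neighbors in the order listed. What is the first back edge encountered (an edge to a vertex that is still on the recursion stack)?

5→0

DFS from 0 (visiting each vertex's neighbors in the order listed); mark gray on enter, black on exit:
0 gray
  7 gray
    1 gray
    1 black
    3 gray
      5 gray
        6 gray
          6→1: 1 black — skip
        6 black
        5→0: 0 is gray → back edge
First back edge: 5 → 0.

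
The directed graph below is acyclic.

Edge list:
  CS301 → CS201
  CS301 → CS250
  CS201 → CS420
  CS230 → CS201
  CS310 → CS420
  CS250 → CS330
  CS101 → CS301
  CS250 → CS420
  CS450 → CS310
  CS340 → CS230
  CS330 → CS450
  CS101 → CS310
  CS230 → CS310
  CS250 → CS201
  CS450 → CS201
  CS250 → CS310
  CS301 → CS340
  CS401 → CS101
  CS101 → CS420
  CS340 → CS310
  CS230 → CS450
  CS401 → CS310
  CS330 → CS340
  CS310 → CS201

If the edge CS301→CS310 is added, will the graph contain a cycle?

Adding CS301→CS310 creates a cycle iff CS310 can already reach CS301.
Explore from CS310: no path reaches CS301. The graph stays acyclic.

No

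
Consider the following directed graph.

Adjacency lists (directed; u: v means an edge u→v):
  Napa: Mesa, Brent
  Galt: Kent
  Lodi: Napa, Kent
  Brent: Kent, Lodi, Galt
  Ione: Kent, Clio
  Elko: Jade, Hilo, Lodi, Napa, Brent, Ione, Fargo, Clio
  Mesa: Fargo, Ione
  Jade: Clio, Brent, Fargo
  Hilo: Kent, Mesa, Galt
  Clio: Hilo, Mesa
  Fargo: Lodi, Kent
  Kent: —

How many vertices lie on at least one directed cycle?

A vertex is on a directed cycle iff it belongs to a strongly connected component of size ≥ 2 (or has a self-loop).
The vertices on cycles are {Clio, Hilo, Ione, Lodi, Mesa, Napa, Brent, Fargo} — 8 in total.

8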